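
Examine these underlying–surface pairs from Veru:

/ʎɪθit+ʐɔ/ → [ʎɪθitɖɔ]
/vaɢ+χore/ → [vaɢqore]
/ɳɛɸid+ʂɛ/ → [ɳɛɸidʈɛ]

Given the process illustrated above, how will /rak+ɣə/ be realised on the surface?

[rakgə]

The data show progressive manner assimilation: /ʐ/ → [ɖ] after /t/; /χ/ → [q] after /ɢ/; /ʂ/ → [ʈ] after /d/. In each pair only manner changes, matching the preceding consonant, while place and voice stay constant.
/ɣ/ is a voiced velar fricative. The preceding trigger /k/ is a stop, so /ɣ/ must become a stop as well.
A voiced velar stop is [g], so the surface segment is [g].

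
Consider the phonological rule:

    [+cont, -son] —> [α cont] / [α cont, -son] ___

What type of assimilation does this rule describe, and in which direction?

progressive manner assimilation

The rule copies [cont] (continuancy) from the environment onto the target fricatives; since [±cont] encodes the stop/fricative manner contrast, the assimilating dimension is manner.
The conditioning segment sits to the left of the focus bar, meaning the trigger precedes the segment that changes — progressive assimilation.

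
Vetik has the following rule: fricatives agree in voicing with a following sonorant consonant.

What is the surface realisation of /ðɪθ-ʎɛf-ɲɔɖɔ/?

The rule targets /θ/ (voiceless dental fricative), which sits before the trigger /ʎ/ (voiced).
A voiced dental fricative is [ð], so the surface segment is [ð].
At the second juncture, /f/ likewise becomes [v] adjacent to /ɲ/.

[ðɪðʎɛvɲɔɖɔ]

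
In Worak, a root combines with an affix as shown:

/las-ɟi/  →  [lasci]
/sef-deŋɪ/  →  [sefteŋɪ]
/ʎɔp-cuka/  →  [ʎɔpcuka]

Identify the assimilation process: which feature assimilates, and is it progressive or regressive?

Underlying /ɟ/ is realised as [c] next to /s/; /s/ itself does not change.
The change voiced → voiceless matches the voicing of the preceding /s/, identifying this as voicing assimilation.
Place and manner are unchanged, so the assimilation is partial, not total.
Checking the remaining alternation: /d/ → [t] after /f/ (voiced → voiceless, matching voiceless) — only voicing changes, and always toward the preceding segment.
No alternation appears in [ʎɔpcuka]: there the adjacent consonants already agree in voicing (/c/ and /p/ are both voiceless), so this form is consistent with the same rule.
Since the segment that changes follows the conditioning segment, the assimilation is progressive.

progressive voicing assimilation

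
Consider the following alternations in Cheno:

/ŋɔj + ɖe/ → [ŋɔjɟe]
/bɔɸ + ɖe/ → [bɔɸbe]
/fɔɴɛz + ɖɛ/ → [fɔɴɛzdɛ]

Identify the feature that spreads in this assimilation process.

Comparing underlying and surface forms, /ɖ/ → [ɟ] is the alternation; the neighbouring /j/ is constant.
/ɖ/ is retroflex while /j/ is palatal; the output [ɟ] is palatal, matching the trigger — so the feature that spreads is place.
The same holds elsewhere in the data: /ɖ/ → [b] after /ɸ/ (retroflex → bilabial, matching bilabial); /ɖ/ → [d] after /z/ (retroflex → alveolar, matching alveolar) — only place changes, and always toward the preceding segment.

place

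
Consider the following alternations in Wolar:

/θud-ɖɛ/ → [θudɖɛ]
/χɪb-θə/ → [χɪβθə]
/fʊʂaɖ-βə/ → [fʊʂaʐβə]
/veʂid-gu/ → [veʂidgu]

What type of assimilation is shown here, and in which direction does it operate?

regressive manner assimilation

Underlying /b/ is realised as [β] next to /θ/; /θ/ itself does not change.
/b/ is a stop while /θ/ is a fricative; the output [β] is a fricative, matching the trigger — so the feature that spreads is manner.
Place and voice are unchanged, so the assimilation is partial, not total.
The other alternating form patterns the same way: /ɖ/ → [ʐ] before /β/ (stop → fricative, matching a fricative) — only manner changes, and always toward the following segment.
Nothing changes in [θudɖɛ], [veʂidgu]: there the adjacent consonants already agree in manner (/d/ and /ɖ/ are both stops; /d/ and /g/ are both stops), so these forms are consistent with the same rule.
The trigger is the following segment, so the direction is regressive (anticipatory).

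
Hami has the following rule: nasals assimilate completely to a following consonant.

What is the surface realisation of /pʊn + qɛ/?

/n/ is the segment targeted by the rule; it sits immediately before /q/, so it assimilates completely and surfaces as [q].

[pʊqqɛ]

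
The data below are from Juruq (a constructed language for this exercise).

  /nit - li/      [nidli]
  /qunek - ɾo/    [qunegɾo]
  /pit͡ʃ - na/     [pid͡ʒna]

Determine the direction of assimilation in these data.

The segment that alternates is /t/, which surfaces as [d] when adjacent to /l/.
/t/ is voiceless while /l/ is voiced; the output [d] is voiced, matching the trigger — so the feature that spreads is voicing.
Checking the remaining alternations: /k/ → [g] before /ɾ/ (voiceless → voiced, matching voiced); /t͡ʃ/ → [d͡ʒ] before /n/ (voiceless → voiced, matching voiced) — only voicing changes, and always toward the following segment.
Since the segment that changes precedes the conditioning segment, the assimilation is regressive.

regressive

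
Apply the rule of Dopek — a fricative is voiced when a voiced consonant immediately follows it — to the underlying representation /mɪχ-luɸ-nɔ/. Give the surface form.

[mɪʁluβnɔ]

The rule targets /χ/ (voiceless uvular fricative), which sits before the trigger /l/ (voiced).
Changing only its voicing to voiced gives [ʁ] — the voiced uvular fricative.
At the second juncture, /ɸ/ likewise becomes [β] adjacent to /n/.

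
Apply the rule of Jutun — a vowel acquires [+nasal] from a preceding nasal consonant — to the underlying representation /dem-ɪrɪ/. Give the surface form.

[demɪ̃rɪ]

The vowel /ɪ/ is adjacent to the preceding nasal /m/, so it acquires [+nasal] and surfaces as [ɪ̃].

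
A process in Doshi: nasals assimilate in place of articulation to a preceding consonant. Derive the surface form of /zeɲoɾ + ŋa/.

[zeɲoɾna]

The rule targets /ŋ/ (voiced velar nasal), which sits after the trigger /ɾ/ (alveolar).
Changing only its place to alveolar gives [n] — the voiced alveolar nasal.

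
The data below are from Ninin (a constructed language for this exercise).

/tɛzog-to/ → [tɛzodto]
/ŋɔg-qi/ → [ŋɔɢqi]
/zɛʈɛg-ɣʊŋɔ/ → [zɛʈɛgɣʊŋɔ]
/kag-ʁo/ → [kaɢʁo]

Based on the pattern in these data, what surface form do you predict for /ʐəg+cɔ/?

The data show regressive place assimilation: /g/ → [d] before /t/; /g/ → [ɢ] before /q/; /g/ → [ɢ] before /ʁ/. In each pair only place changes, matching the following consonant, while manner and voice stay constant.
No alternation appears in [zɛʈɛgɣʊŋɔ]: there the adjacent consonants already agree in place (/g/ and /ɣ/ are both velar), so this form is consistent with the same rule.
/g/ is a voiced velar stop. The following trigger /c/ is palatal, so /g/ must become palatal as well.
A voiced palatal stop is [ɟ], so the surface segment is [ɟ].

[ʐəɟcɔ]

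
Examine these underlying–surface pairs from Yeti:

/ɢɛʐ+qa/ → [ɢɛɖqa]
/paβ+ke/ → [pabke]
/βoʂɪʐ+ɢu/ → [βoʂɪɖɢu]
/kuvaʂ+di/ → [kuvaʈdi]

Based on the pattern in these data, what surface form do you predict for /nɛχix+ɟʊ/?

The data show regressive manner assimilation: /ʐ/ → [ɖ] before /q/; /β/ → [b] before /k/; /ʐ/ → [ɖ] before /ɢ/; /ʂ/ → [ʈ] before /d/. In each pair only manner changes, matching the following consonant, while place and voice stay constant.
/x/ is a voiceless velar fricative. The following trigger /ɟ/ is a stop, so /x/ must become a stop as well.
The voiceless velar stop is [k], so /x/ → [k].

[nɛχikɟʊ]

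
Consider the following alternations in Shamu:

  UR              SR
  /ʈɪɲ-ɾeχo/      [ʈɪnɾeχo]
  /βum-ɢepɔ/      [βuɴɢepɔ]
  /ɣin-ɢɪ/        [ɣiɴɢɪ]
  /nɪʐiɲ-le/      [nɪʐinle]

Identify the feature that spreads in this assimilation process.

place

Comparing underlying and surface forms, /ɲ/ → [n] is the alternation; the neighbouring /ɾ/ is constant.
/ɲ/ is palatal while /ɾ/ is alveolar; the output [n] is alveolar, matching the trigger — so the feature that spreads is place.
The other alternating forms pattern the same way: /m/ → [ɴ] before /ɢ/ (bilabial → uvular, matching uvular); /n/ → [ɴ] before /ɢ/ (alveolar → uvular, matching uvular); /ɲ/ → [n] before /l/ (palatal → alveolar, matching alveolar) — only place changes, and always toward the following segment.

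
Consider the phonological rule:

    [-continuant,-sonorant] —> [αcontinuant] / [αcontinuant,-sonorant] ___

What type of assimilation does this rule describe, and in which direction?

progressive manner assimilation

The shared variable α links the value of [continuant] on the target to that of the neighbouring obstruent. [continuant] distinguishes stops from fricatives — a manner-of-articulation feature — so this is manner assimilation.
The conditioning segment sits to the left of the focus bar, meaning the trigger precedes the segment that changes — progressive assimilation.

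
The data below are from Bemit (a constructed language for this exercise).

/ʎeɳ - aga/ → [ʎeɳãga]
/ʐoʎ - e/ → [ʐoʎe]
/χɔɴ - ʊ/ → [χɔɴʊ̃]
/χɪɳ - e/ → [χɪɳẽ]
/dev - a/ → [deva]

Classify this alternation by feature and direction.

The vowel /a/ surfaces as nasalised [ã] next to the preceding nasal /ɳ/ — it has acquired the [+nasal] feature of its neighbour.
Likewise in the remaining data: /ʊ/ → [ʊ̃] after /ɴ/; /e/ → [ẽ] after /ɳ/ — each time a vowel is nasalised next to a preceding nasal.
No change occurs in [ʐoʎe], [deva] because the vowel at the boundary is adjacent to an oral consonant, not a nasal (/e/ next to /ʎ/; /a/ next to /v/).
Because the conditioning nasal is to the left of the vowel that changes, the process is progressive (perseverative).

progressive nasality assimilation (vowel nasalisation)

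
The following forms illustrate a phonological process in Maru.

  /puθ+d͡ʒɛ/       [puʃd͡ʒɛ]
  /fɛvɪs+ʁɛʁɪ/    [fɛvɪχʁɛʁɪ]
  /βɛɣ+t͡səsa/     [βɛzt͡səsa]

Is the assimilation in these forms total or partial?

partial assimilation

Underlying /θ/ is realised as [ʃ] next to /d͡ʒ/; /d͡ʒ/ itself does not change.
The change dental → postalveolar matches the place of the following /d͡ʒ/, identifying this as place assimilation.
Manner and voice are unchanged, so the assimilation is partial, not total.
The same holds elsewhere in the data: /s/ → [χ] before /ʁ/ (alveolar → uvular, matching uvular); /ɣ/ → [z] before /t͡s/ (velar → alveolar, matching alveolar) — only place changes, and always toward the following segment.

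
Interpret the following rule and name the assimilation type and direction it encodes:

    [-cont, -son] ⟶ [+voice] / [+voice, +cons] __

The target ([-cont, -son], stops) acquires [+voice] next to a voiced consonant ([+voice, +cons]) — it takes on the voicing of its neighbour, so the feature that spreads is voicing.
The conditioning segment sits to the left of the focus bar, meaning the trigger precedes the segment that changes — progressive assimilation.

progressive voicing assimilation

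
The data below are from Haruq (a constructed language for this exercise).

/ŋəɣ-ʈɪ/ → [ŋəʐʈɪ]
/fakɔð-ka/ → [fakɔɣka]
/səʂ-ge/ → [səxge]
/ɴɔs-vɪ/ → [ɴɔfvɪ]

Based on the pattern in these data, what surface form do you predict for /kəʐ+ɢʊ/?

The data show regressive place assimilation: /ɣ/ → [ʐ] before /ʈ/; /ð/ → [ɣ] before /k/; /ʂ/ → [x] before /g/; /s/ → [f] before /v/. In each pair only place changes, matching the following consonant, while manner and voice stay constant.
/ʐ/ is a voiced retroflex fricative. The following trigger /ɢ/ is uvular, so /ʐ/ must become uvular as well.
Changing only its place to uvular gives [ʁ] — the voiced uvular fricative.

[kəʁɢʊ]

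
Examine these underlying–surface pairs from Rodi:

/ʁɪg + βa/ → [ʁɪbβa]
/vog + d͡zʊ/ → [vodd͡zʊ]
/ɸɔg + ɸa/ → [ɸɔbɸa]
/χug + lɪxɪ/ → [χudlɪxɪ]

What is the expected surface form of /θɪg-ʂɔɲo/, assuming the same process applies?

The data show regressive place assimilation: /g/ → [b] before /β/; /g/ → [d] before /d͡z/; /g/ → [b] before /ɸ/; /g/ → [d] before /l/. In each pair only place changes, matching the following consonant, while manner and voice stay constant.
/g/ is a voiced velar stop. The following trigger /ʂ/ is retroflex, so /g/ must become retroflex as well.
The voiced retroflex stop is [ɖ], so /g/ → [ɖ].

[θɪɖʂɔɲo]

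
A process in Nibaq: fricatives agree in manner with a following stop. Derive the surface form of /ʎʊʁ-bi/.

/ʁ/ is a voiced uvular fricative. The following trigger /b/ is a stop, so /ʁ/ must become a stop as well.
A voiced uvular stop is [ɢ], so the surface segment is [ɢ].

[ʎʊɢbi]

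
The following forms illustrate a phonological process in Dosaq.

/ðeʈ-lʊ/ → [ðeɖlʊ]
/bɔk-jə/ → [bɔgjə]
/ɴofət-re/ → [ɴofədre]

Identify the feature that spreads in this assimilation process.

voicing

Underlying /ʈ/ is realised as [ɖ] next to /l/; /l/ itself does not change.
/ʈ/ is voiceless while /l/ is voiced; the output [ɖ] is voiced, matching the trigger — so the feature that spreads is voicing.
The same holds elsewhere in the data: /k/ → [g] before /j/ (voiceless → voiced, matching voiced); /t/ → [d] before /r/ (voiceless → voiced, matching voiced) — only voicing changes, and always toward the following segment.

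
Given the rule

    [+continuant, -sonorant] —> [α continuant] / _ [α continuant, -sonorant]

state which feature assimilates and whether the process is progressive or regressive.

The rule copies [continuant] (continuancy) from the environment onto the target fricatives; since [±continuant] encodes the stop/fricative manner contrast, the assimilating dimension is manner.
Since the environment is written after the underscore, the trigger follows the target; the direction is regressive.

regressive manner assimilation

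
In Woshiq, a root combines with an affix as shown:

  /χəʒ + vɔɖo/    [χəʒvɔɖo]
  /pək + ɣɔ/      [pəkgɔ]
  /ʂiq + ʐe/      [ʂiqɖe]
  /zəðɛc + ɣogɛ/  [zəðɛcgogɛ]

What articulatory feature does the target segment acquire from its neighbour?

Comparing underlying and surface forms, /ɣ/ → [g] is the alternation; the neighbouring /k/ is constant.
/ɣ/ is a fricative while /k/ is a stop; the output [g] is a stop, matching the trigger — so the feature that spreads is manner.
The same holds elsewhere in the data: /ʐ/ → [ɖ] after /q/ (fricative → stop, matching a stop); /ɣ/ → [g] after /c/ (fricative → stop, matching a stop) — only manner changes, and always toward the preceding segment.
Nothing changes in [χəʒvɔɖo]: there the adjacent consonants already agree in manner (/v/ and /ʒ/ are both fricatives), so this form is consistent with the same rule.

manner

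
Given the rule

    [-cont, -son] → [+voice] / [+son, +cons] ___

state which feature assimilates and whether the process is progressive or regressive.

The structural change is [+voice], and the conditioning segment [+son, +cons] (a sonorant consonant) is itself voiced, so the target comes to share the voicing of its neighbour — voicing assimilation.
Since the environment is written before the underscore, the trigger precedes the target; the direction is progressive.

progressive voicing assimilation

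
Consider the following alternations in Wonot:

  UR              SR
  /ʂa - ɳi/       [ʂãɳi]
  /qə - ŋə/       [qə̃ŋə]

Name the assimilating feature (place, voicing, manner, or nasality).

nasality

The vowel /a/ surfaces as nasalised [ã] next to the following nasal /ɳ/ — it has acquired the [+nasal] feature of its neighbour.
The other form shows the same pattern: /ə/ → [ə̃] before /ŋ/ — each time a vowel is nasalised next to a following nasal.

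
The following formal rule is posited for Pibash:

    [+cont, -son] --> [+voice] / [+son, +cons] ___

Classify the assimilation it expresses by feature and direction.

progressive voicing assimilation

The structural change is [+voice], and the conditioning segment [+son, +cons] (a sonorant consonant) is itself voiced, so the target comes to share the voicing of its neighbour — voicing assimilation.
Since the environment is written before the underscore, the trigger precedes the target; the direction is progressive.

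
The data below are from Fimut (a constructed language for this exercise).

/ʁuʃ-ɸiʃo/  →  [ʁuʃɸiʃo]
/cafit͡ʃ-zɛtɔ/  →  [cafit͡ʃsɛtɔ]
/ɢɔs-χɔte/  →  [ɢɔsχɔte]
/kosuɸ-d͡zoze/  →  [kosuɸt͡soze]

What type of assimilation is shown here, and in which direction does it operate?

progressive voicing assimilation

Underlying /z/ is realised as [s] next to /t͡ʃ/; /t͡ʃ/ itself does not change.
/z/ is voiced while /t͡ʃ/ is voiceless; the output [s] is voiceless, matching the trigger — so the feature that spreads is voicing.
Place and manner are unchanged, so the assimilation is partial, not total.
Checking the remaining alternation: /d͡z/ → [t͡s] after /ɸ/ (voiced → voiceless, matching voiceless) — only voicing changes, and always toward the preceding segment.
Nothing changes in [ʁuʃɸiʃo], [ɢɔsχɔte]: there the adjacent consonants already agree in voicing (/ɸ/ and /ʃ/ are both voiceless; /χ/ and /s/ are both voiceless), so these forms are consistent with the same rule.
The trigger is the preceding segment, so the direction is progressive (perseverative).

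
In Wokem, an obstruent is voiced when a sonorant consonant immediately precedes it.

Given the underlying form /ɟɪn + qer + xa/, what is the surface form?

[ɟɪnɢerɣa]

The rule targets /q/ (voiceless uvular stop), which sits after the trigger /n/ (voiced).
A voiced uvular stop is [ɢ], so the surface segment is [ɢ].
At the second juncture, /x/ likewise becomes [ɣ] adjacent to /r/.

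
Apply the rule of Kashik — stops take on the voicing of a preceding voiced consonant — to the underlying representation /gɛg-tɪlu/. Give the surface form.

/t/ is a voiceless alveolar stop. The preceding trigger /g/ is voiced, so /t/ must become voiced as well.
The voiced alveolar stop is [d], so /t/ → [d].

[gɛgdɪlu]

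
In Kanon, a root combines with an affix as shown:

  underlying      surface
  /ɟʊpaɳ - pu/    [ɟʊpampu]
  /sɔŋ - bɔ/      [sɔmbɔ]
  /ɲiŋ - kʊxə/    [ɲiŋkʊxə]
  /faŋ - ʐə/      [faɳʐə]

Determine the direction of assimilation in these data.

The segment that alternates is /ɳ/, which surfaces as [m] when adjacent to /p/.
/ɳ/ is retroflex while /p/ is bilabial; the output [m] is bilabial, matching the trigger — so the feature that spreads is place.
Checking the remaining alternations: /ŋ/ → [m] before /b/ (velar → bilabial, matching bilabial); /ŋ/ → [ɳ] before /ʐ/ (velar → retroflex, matching retroflex) — only place changes, and always toward the following segment.
Nothing changes in [ɲiŋkʊxə]: there the adjacent consonants already agree in place (/ŋ/ and /k/ are both velar), so this form is consistent with the same rule.
Since the segment that changes precedes the conditioning segment, the assimilation is regressive.

regressive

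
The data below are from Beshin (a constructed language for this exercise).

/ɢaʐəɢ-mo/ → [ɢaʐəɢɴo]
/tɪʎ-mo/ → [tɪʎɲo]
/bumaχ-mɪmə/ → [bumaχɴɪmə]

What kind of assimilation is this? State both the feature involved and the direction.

The segment that alternates is /m/, which surfaces as [ɴ] when adjacent to /ɢ/.
The change bilabial → uvular matches the place of the preceding /ɢ/, identifying this as place assimilation.
Manner and voice are unchanged, so the assimilation is partial, not total.
The same holds elsewhere in the data: /m/ → [ɲ] after /ʎ/ (bilabial → palatal, matching palatal); /m/ → [ɴ] after /χ/ (bilabial → uvular, matching uvular) — only place changes, and always toward the preceding segment.
Since the segment that changes follows the conditioning segment, the assimilation is progressive.

progressive place assimilation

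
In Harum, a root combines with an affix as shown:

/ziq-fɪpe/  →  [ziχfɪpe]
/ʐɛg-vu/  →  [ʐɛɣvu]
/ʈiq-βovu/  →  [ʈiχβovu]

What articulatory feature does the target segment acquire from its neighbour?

The segment that alternates is /q/, which surfaces as [χ] when adjacent to /f/.
/q/ is a stop while /f/ is a fricative; the output [χ] is a fricative, matching the trigger — so the feature that spreads is manner.
The other alternating forms pattern the same way: /g/ → [ɣ] before /v/ (stop → fricative, matching a fricative); /q/ → [χ] before /β/ (stop → fricative, matching a fricative) — only manner changes, and always toward the following segment.

manner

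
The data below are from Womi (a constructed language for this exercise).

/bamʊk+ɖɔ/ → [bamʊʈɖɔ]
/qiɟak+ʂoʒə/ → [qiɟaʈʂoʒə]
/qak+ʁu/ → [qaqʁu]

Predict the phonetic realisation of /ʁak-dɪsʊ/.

[ʁatdɪsʊ]

The data show regressive place assimilation: /k/ → [ʈ] before /ɖ/; /k/ → [ʈ] before /ʂ/; /k/ → [q] before /ʁ/. In each pair only place changes, matching the following consonant, while manner and voice stay constant.
/k/ is a voiceless velar stop. The following trigger /d/ is alveolar, so /k/ must become alveolar as well.
A voiceless alveolar stop is [t], so the surface segment is [t].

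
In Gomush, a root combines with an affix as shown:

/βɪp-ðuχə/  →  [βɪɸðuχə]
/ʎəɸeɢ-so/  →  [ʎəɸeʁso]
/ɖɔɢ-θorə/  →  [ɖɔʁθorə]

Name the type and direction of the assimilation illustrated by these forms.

regressive manner assimilation

Comparing underlying and surface forms, /p/ → [ɸ] is the alternation; the neighbouring /ð/ is constant.
The change stop → fricative matches the manner of the following /ð/, identifying this as manner assimilation.
Place and voice are unchanged, so the assimilation is partial, not total.
The same holds elsewhere in the data: /ɢ/ → [ʁ] before /s/ (stop → fricative, matching a fricative); /ɢ/ → [ʁ] before /θ/ (stop → fricative, matching a fricative) — only manner changes, and always toward the following segment.
Since the segment that changes precedes the conditioning segment, the assimilation is regressive.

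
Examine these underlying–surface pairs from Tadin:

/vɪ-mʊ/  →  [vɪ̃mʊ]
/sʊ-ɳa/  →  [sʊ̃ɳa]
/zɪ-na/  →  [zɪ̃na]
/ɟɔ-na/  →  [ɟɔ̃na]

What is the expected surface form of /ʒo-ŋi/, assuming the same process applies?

The data show regressive nasality assimilation (vowel nasalisation): /ɪ/ → [ɪ̃] before /m/; /ʊ/ → [ʊ̃] before /ɳ/; /ɪ/ → [ɪ̃] before /n/; /ɔ/ → [ɔ̃] before /n/ — a vowel is nasalised by an immediately following nasal consonant.
/o/ sits next to the nasal /ŋ/ and is therefore nasalised to [õ].

[ʒõŋi]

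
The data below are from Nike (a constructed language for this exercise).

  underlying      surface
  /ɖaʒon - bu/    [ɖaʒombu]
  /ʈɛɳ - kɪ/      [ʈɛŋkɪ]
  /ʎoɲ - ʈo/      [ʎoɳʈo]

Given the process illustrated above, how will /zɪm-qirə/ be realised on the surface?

The data show regressive place assimilation: /n/ → [m] before /b/; /ɳ/ → [ŋ] before /k/; /ɲ/ → [ɳ] before /ʈ/. In each pair only place changes, matching the following consonant, while manner and voice stay constant.
The rule targets /m/ (voiced bilabial nasal), which sits before the trigger /q/ (uvular).
The voiced uvular nasal is [ɴ], so /m/ → [ɴ].

[zɪɴqirə]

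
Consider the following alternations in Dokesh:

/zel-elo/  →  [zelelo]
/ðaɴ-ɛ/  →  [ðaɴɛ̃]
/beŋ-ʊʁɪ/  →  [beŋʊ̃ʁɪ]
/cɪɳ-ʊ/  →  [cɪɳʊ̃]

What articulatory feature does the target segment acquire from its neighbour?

nasality

The vowel /ɛ/ surfaces as nasalised [ɛ̃] next to the preceding nasal /ɴ/ — it has acquired the [+nasal] feature of its neighbour.
The other forms show the same pattern: /ʊ/ → [ʊ̃] after /ŋ/; /ʊ/ → [ʊ̃] after /ɳ/ — each time a vowel is nasalised next to a preceding nasal.
No change occurs in [zelelo] because the vowel at the boundary is adjacent to an oral consonant, not a nasal (/e/ next to /l/).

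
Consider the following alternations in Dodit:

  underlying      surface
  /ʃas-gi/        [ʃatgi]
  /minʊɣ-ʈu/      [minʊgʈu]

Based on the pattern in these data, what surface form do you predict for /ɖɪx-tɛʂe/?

The data show regressive manner assimilation: /s/ → [t] before /g/; /ɣ/ → [g] before /ʈ/. In each pair only manner changes, matching the following consonant, while place and voice stay constant.
The rule targets /x/ (voiceless velar fricative), which sits before the trigger /t/ (stop).
The voiceless velar stop is [k], so /x/ → [k].

[ɖɪktɛʂe]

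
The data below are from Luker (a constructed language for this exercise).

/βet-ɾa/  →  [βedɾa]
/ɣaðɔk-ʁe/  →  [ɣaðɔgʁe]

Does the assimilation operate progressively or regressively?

regressive

The segment that alternates is /t/, which surfaces as [d] when adjacent to /ɾ/.
The change voiceless → voiced matches the voicing of the following /ɾ/, identifying this as voicing assimilation.
The same holds elsewhere in the data: /k/ → [g] before /ʁ/ (voiceless → voiced, matching voiced) — only voicing changes, and always toward the following segment.
The trigger is the following segment, so the direction is regressive (anticipatory).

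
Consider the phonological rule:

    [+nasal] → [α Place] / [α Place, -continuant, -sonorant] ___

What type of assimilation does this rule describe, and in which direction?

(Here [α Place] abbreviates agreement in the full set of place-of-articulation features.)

progressive place assimilation

The rule copies the place features (abbreviated [Place]) from the environment onto the target, so the assimilating feature is place.
The conditioning segment sits to the left of the focus bar, meaning the trigger precedes the segment that changes — progressive assimilation.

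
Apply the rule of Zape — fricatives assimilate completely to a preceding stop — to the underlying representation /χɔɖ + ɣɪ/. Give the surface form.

/ɣ/ is the segment targeted by the rule; it sits immediately after /ɖ/, so it assimilates completely and surfaces as [ɖ].

[χɔɖɖɪ]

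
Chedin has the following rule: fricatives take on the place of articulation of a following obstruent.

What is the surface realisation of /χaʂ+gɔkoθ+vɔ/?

[χaxgɔkofvɔ]

The rule targets /ʂ/ (voiceless retroflex fricative), which sits before the trigger /g/ (velar).
A voiceless velar fricative is [x], so the surface segment is [x].
The same rule applies at the second boundary: /θ/ → [f] next to /v/.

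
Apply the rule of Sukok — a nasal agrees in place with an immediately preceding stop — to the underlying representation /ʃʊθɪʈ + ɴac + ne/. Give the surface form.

The rule targets /ɴ/ (voiced uvular nasal), which sits after the trigger /ʈ/ (retroflex).
The voiced retroflex nasal is [ɳ], so /ɴ/ → [ɳ].
The same rule applies at the second boundary: /n/ → [ɲ] next to /c/.

[ʃʊθɪʈɳacɲe]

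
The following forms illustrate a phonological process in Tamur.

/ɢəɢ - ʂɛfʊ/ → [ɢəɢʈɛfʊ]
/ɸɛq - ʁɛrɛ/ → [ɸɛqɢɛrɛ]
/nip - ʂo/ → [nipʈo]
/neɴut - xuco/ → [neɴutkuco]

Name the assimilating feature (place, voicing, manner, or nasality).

Underlying /ʂ/ is realised as [ʈ] next to /ɢ/; /ɢ/ itself does not change.
/ʂ/ is a fricative while /ɢ/ is a stop; the output [ʈ] is a stop, matching the trigger — so the feature that spreads is manner.
The other alternating forms pattern the same way: /ʁ/ → [ɢ] after /q/ (fricative → stop, matching a stop); /ʂ/ → [ʈ] after /p/ (fricative → stop, matching a stop); /x/ → [k] after /t/ (fricative → stop, matching a stop) — only manner changes, and always toward the preceding segment.

manner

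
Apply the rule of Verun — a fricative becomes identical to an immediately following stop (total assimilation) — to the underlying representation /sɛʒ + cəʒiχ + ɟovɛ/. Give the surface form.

/ʒ/ is the segment targeted by the rule; it sits immediately before /c/, so it assimilates completely and surfaces as [c].
The same rule applies at the second boundary: /χ/ → [ɟ] next to /ɟ/.

[sɛccəʒiɟɟovɛ]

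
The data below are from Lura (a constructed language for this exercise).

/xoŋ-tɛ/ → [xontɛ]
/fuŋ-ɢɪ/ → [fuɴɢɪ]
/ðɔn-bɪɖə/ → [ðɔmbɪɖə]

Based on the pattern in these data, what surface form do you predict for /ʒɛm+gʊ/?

The data show regressive place assimilation: /ŋ/ → [n] before /t/; /ŋ/ → [ɴ] before /ɢ/; /n/ → [m] before /b/. In each pair only place changes, matching the following consonant, while manner and voice stay constant.
/m/ is a voiced bilabial nasal. The following trigger /g/ is velar, so /m/ must become velar as well.
A voiced velar nasal is [ŋ], so the surface segment is [ŋ].

[ʒɛŋgʊ]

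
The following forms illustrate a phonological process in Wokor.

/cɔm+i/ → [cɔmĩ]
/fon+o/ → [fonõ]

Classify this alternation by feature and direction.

progressive nasality assimilation (vowel nasalisation)

The vowel /i/ surfaces as nasalised [ĩ] next to the preceding nasal /m/ — it has acquired the [+nasal] feature of its neighbour.
The other form shows the same pattern: /o/ → [õ] after /n/ — each time a vowel is nasalised next to a preceding nasal.
Because the conditioning nasal is to the left of the vowel that changes, the process is progressive (perseverative).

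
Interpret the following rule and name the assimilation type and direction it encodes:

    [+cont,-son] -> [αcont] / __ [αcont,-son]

regressive manner assimilation

The rule copies [cont] (continuancy) from the environment onto the target fricatives; since [±cont] encodes the stop/fricative manner contrast, the assimilating dimension is manner.
The conditioning segment sits to the right of the focus bar, meaning the trigger follows the segment that changes — regressive assimilation.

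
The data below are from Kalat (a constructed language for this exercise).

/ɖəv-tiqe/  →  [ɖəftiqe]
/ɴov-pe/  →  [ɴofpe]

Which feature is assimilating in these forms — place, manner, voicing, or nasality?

Underlying /v/ is realised as [f] next to /t/; /t/ itself does not change.
/v/ is voiced while /t/ is voiceless; the output [f] is voiceless, matching the trigger — so the feature that spreads is voicing.
Checking the remaining alternation: /v/ → [f] before /p/ (voiced → voiceless, matching voiceless) — only voicing changes, and always toward the following segment.

voicing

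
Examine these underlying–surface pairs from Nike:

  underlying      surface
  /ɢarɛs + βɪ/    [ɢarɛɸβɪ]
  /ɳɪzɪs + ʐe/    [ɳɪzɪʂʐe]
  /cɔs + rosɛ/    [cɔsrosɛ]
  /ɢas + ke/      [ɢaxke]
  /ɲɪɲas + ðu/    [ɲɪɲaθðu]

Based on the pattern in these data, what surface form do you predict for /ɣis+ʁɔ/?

The data show regressive place assimilation: /s/ → [ɸ] before /β/; /s/ → [ʂ] before /ʐ/; /s/ → [x] before /k/; /s/ → [θ] before /ð/. In each pair only place changes, matching the following consonant, while manner and voice stay constant.
Nothing changes in [cɔsrosɛ]: there the adjacent consonants already agree in place (/s/ and /r/ are both alveolar), so this form is consistent with the same rule.
/s/ is a voiceless alveolar fricative. The following trigger /ʁ/ is uvular, so /s/ must become uvular as well.
A voiceless uvular fricative is [χ], so the surface segment is [χ].

[ɣiχʁɔ]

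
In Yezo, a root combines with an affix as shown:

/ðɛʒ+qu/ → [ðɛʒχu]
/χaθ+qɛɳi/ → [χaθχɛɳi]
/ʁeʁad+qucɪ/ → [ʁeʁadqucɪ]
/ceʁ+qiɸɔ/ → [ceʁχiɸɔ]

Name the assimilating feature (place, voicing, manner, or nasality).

Underlying /q/ is realised as [χ] next to /ʒ/; /ʒ/ itself does not change.
/q/ is a stop while /ʒ/ is a fricative; the output [χ] is a fricative, matching the trigger — so the feature that spreads is manner.
The other alternating forms pattern the same way: /q/ → [χ] after /θ/ (stop → fricative, matching a fricative); /q/ → [χ] after /ʁ/ (stop → fricative, matching a fricative) — only manner changes, and always toward the preceding segment.
No alternation appears in [ʁeʁadqucɪ]: there the adjacent consonants already agree in manner (/q/ and /d/ are both stops), so this form is consistent with the same rule.

manner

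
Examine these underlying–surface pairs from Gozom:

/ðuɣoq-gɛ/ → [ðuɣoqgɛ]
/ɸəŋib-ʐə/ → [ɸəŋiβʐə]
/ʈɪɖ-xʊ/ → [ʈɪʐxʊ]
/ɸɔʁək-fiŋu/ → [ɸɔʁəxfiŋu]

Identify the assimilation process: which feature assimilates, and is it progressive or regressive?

regressive manner assimilation

Underlying /b/ is realised as [β] next to /ʐ/; /ʐ/ itself does not change.
The change stop → fricative matches the manner of the following /ʐ/, identifying this as manner assimilation.
Place and voice are unchanged, so the assimilation is partial, not total.
The other alternating forms pattern the same way: /ɖ/ → [ʐ] before /x/ (stop → fricative, matching a fricative); /k/ → [x] before /f/ (stop → fricative, matching a fricative) — only manner changes, and always toward the following segment.
Nothing changes in [ðuɣoqgɛ]: there the adjacent consonants already agree in manner (/q/ and /g/ are both stops), so this form is consistent with the same rule.
The trigger is the following segment, so the direction is regressive (anticipatory).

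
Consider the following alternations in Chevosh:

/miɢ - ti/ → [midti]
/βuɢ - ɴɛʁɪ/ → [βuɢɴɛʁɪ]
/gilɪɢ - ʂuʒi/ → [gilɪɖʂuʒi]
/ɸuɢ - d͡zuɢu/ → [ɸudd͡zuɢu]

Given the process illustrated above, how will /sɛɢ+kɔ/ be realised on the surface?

The data show regressive place assimilation: /ɢ/ → [d] before /t/; /ɢ/ → [ɖ] before /ʂ/; /ɢ/ → [d] before /d͡z/. In each pair only place changes, matching the following consonant, while manner and voice stay constant.
No alternation appears in [βuɢɴɛʁɪ]: there the adjacent consonants already agree in place (/ɢ/ and /ɴ/ are both uvular), so this form is consistent with the same rule.
/ɢ/ is a voiced uvular stop. The following trigger /k/ is velar, so /ɢ/ must become velar as well.
A voiced velar stop is [g], so the surface segment is [g].

[sɛgkɔ]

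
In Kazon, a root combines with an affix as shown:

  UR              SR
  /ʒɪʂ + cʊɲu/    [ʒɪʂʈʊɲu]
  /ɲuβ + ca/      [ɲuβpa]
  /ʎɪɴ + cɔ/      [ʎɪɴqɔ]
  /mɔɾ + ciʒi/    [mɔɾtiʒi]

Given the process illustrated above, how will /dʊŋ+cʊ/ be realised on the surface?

The data show progressive place assimilation: /c/ → [ʈ] after /ʂ/; /c/ → [p] after /β/; /c/ → [q] after /ɴ/; /c/ → [t] after /ɾ/. In each pair only place changes, matching the preceding consonant, while manner and voice stay constant.
The rule targets /c/ (voiceless palatal stop), which sits after the trigger /ŋ/ (velar).
Changing only its place to velar gives [k] — the voiceless velar stop.

[dʊŋkʊ]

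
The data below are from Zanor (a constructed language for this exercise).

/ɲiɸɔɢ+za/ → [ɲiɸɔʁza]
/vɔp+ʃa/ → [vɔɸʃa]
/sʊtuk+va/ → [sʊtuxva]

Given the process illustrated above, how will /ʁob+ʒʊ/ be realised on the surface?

[ʁoβʒʊ]

The data show regressive manner assimilation: /ɢ/ → [ʁ] before /z/; /p/ → [ɸ] before /ʃ/; /k/ → [x] before /v/. In each pair only manner changes, matching the following consonant, while place and voice stay constant.
/b/ is a voiced bilabial stop. The following trigger /ʒ/ is a fricative, so /b/ must become a fricative as well.
A voiced bilabial fricative is [β], so the surface segment is [β].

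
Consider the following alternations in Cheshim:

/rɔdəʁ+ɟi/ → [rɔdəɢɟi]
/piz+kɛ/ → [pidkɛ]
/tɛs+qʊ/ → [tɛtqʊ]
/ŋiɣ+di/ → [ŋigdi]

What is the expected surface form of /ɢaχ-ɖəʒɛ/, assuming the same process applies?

[ɢaqɖəʒɛ]

The data show regressive manner assimilation: /ʁ/ → [ɢ] before /ɟ/; /z/ → [d] before /k/; /s/ → [t] before /q/; /ɣ/ → [g] before /d/. In each pair only manner changes, matching the following consonant, while place and voice stay constant.
The rule targets /χ/ (voiceless uvular fricative), which sits before the trigger /ɖ/ (stop).
Changing only its manner to stop gives [q] — the voiceless uvular stop.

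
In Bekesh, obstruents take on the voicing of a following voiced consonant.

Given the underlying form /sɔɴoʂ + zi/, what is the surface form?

[sɔɴoʐzi]

The rule targets /ʂ/ (voiceless retroflex fricative), which sits before the trigger /z/ (voiced).
Changing only its voicing to voiced gives [ʐ] — the voiced retroflex fricative.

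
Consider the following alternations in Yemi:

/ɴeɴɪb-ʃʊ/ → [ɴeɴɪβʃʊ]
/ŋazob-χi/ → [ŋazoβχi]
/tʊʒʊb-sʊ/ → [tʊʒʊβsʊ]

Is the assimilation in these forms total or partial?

partial assimilation

The segment that alternates is /b/, which surfaces as [β] when adjacent to /ʃ/.
The change stop → fricative matches the manner of the following /ʃ/, identifying this as manner assimilation.
Place and voice are unchanged, so the assimilation is partial, not total.
Checking the remaining alternations: /b/ → [β] before /χ/ (stop → fricative, matching a fricative); /b/ → [β] before /s/ (stop → fricative, matching a fricative) — only manner changes, and always toward the following segment.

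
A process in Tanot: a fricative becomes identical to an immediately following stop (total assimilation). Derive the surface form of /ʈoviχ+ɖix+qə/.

/χ/ is the segment targeted by the rule; it sits immediately before /ɖ/, so it assimilates completely and surfaces as [ɖ].
At the second juncture, /x/ likewise becomes [q] adjacent to /q/.

[ʈoviɖɖiqqə]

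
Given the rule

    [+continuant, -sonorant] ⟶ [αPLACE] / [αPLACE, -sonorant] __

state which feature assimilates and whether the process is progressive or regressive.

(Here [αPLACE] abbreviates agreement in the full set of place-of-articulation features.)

progressive place assimilation

The rule copies the place features (abbreviated [PLACE]) from the environment onto the target, so the assimilating feature is place.
Since the environment is written before the underscore, the trigger precedes the target; the direction is progressive.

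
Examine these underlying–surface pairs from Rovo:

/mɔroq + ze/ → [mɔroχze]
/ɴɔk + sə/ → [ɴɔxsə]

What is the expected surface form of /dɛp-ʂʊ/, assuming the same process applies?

The data show regressive manner assimilation: /q/ → [χ] before /z/; /k/ → [x] before /s/. In each pair only manner changes, matching the following consonant, while place and voice stay constant.
The rule targets /p/ (voiceless bilabial stop), which sits before the trigger /ʂ/ (fricative).
Changing only its manner to fricative gives [ɸ] — the voiceless bilabial fricative.

[dɛɸʂʊ]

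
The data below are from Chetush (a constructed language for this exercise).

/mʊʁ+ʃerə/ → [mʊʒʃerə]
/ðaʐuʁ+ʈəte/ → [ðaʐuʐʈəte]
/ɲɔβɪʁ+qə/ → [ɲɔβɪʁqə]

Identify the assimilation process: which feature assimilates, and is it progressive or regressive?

Underlying /ʁ/ is realised as [ʒ] next to /ʃ/; /ʃ/ itself does not change.
/ʁ/ is uvular while /ʃ/ is postalveolar; the output [ʒ] is postalveolar, matching the trigger — so the feature that spreads is place.
Manner and voice are unchanged, so the assimilation is partial, not total.
Checking the remaining alternation: /ʁ/ → [ʐ] before /ʈ/ (uvular → retroflex, matching retroflex) — only place changes, and always toward the following segment.
Nothing changes in [ɲɔβɪʁqə]: there the adjacent consonants already agree in place (/ʁ/ and /q/ are both uvular), so this form is consistent with the same rule.
Since the segment that changes precedes the conditioning segment, the assimilation is regressive.

regressive place assimilation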